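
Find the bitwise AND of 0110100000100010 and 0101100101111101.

AND: 1 only when both bits are 1
  0110100000100010
& 0101100101111101
------------------
  0100100000100000
Decimal: 26658 & 22909 = 18464



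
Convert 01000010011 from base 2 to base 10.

Sum of powers of 2 for each 1-bit:
2^0 + 2^1 + 2^4 + 2^9
= 1 + 2 + 16 + 512
= 531



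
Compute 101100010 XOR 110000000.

XOR: 1 when bits differ
  101100010
^ 110000000
-----------
  011100010
Decimal: 354 ^ 384 = 226



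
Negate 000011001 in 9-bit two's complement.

Original: 000011001
Step 1 - Invert all bits: 111100110
Step 2 - Add 1: 111100111
Verification: 000011001 + 111100111 = 1000000000; discarding the end carry (carry out of the top bit) leaves the 9-bit value 000000000, as required for x + (-x)



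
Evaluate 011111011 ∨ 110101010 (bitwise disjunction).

OR: 1 when either bit is 1
  011111011
| 110101010
-----------
  111111011
Decimal: 251 | 426 = 507



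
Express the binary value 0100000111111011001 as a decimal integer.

Sum of powers of 2 for each 1-bit:
2^0 + 2^3 + 2^4 + 2^6 + 2^7 + 2^8 + 2^9 + 2^10 + 2^11 + 2^17
= 1 + 8 + 16 + 64 + 128 + 256 + 512 + 1024 + 2048 + 131072
= 135129



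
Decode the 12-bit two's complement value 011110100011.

Binary: 011110100011
Sign bit: 0 (non-negative)
Read directly as an unsigned value:
011110100011 = 1024 + 512 + 256 + 128 + 32 + 2 + 1 = 1955
Value: 1955



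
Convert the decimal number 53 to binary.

Using repeated division by 2:
53 ÷ 2 = 26 remainder 1
26 ÷ 2 = 13 remainder 0
13 ÷ 2 = 6 remainder 1
6 ÷ 2 = 3 remainder 0
3 ÷ 2 = 1 remainder 1
1 ÷ 2 = 0 remainder 1
Reading remainders bottom to top: 110101



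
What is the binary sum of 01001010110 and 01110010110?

Add column by column from the right: bit + bit + carry-in; write the sum mod 2, carry 1 when the sum is 2 or 3.
carry:  10000101100
        01001010110
+       01110010110
-------------------
       010111101100
(the carry out of the leftmost column, 0, becomes the leading bit)
Decimal check:
  01001010110 = 512 + 64 + 16 + 4 + 2 = 598
  01110010110 = 512 + 256 + 128 + 16 + 4 + 2 = 918
  598 + 918 = 1516, and 010111101100 = 1024 + 256 + 128 + 64 + 32 + 8 + 4 = 1516 ✓



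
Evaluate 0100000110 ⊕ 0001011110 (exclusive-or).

XOR: 1 when bits differ
  0100000110
^ 0001011110
------------
  0101011000
Decimal: 262 ^ 94 = 344



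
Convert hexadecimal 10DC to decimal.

Expand by place value (powers of 16):
Digit values: D = 13, C = 12
10DC = 1 × 16^3 + 0 × 16^2 + 13 × 16^1 + 12 × 16^0
= 1 × 4096 + 0 × 256 + 13 × 16 + 12 × 1
= 4096 + 0 + 208 + 12
= 4316



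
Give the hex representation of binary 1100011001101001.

Group into 4-bit nibbles from right:
  1100 = C
  0110 = 6
  0110 = 6
  1001 = 9
Result: C669



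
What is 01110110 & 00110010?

AND: 1 only when both bits are 1
  01110110
& 00110010
----------
  00110010
Decimal: 118 & 50 = 50



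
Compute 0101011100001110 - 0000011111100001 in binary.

Method 1 - Direct subtraction (column by column from the right: bit − bit − borrow-in; if negative, add 2 and borrow 1 from the next column):
borrow: 0001111111000010
        0101011100001110
-       0000011111100001
------------------------
        0100111100101101

Method 2 - Add two's complement:
Two's complement of 0000011111100001: invert → 1111100000011110, add 1 → 1111100000011111
  0101011100001110
+ 1111100000011111
------------------
 10100111100101101  (end carry out of the top bit = 1)
Discarding the end carry: 0100111100101101
Decimal check:
  0101011100001110 = 16384 + 4096 + 1024 + 512 + 256 + 8 + 4 + 2 = 22286
  0000011111100001 = 1024 + 512 + 256 + 128 + 64 + 32 + 1 = 2017
  22286 - 2017 = 20269, and 0100111100101101 = 16384 + 2048 + 1024 + 512 + 256 + 32 + 8 + 4 + 1 = 20269 ✓



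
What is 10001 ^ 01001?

XOR: 1 when bits differ
  10001
^ 01001
-------
  11000
Decimal: 17 ^ 9 = 24



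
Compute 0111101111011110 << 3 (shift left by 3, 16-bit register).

Original: 0111101111011110 (decimal 31710)
Shift left by 3 positions
Append 3 zeros on the right and drop the 3 high bits that overflow the 16-bit width
Result: 1101111011110000 (decimal 57072)
Equivalent: 31710 << 3 = 31710 × 2^3 = 253680, truncated to 16 bits = 57072



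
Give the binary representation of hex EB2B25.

Convert each hex digit to 4 bits:
  E = 1110
  B = 1011
  2 = 0010
  B = 1011
  2 = 0010
  5 = 0101
Concatenate: 111010110010101100100101



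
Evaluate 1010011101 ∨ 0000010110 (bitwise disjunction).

OR: 1 when either bit is 1
  1010011101
| 0000010110
------------
  1010011111
Decimal: 669 | 22 = 671



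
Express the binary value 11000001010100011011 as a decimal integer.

Sum of powers of 2 for each 1-bit:
2^0 + 2^1 + 2^3 + 2^4 + 2^8 + 2^10 + 2^12 + 2^18 + 2^19
= 1 + 2 + 8 + 16 + 256 + 1024 + 4096 + 262144 + 524288
= 791835



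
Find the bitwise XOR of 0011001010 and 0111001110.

XOR: 1 when bits differ
  0011001010
^ 0111001110
------------
  0100000100
Decimal: 202 ^ 462 = 260



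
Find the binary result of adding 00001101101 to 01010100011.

Add column by column from the right: bit + bit + carry-in; write the sum mod 2, carry 1 when the sum is 2 or 3.
carry:  00111011110
        00001101101
+       01010100011
-------------------
       001100010000
(the carry out of the leftmost column, 0, becomes the leading bit)
Decimal check:
  00001101101 = 64 + 32 + 8 + 4 + 1 = 109
  01010100011 = 512 + 128 + 32 + 2 + 1 = 675
  109 + 675 = 784, and 001100010000 = 512 + 256 + 16 = 784 ✓



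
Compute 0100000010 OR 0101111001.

OR: 1 when either bit is 1
  0100000010
| 0101111001
------------
  0101111011
Decimal: 258 | 377 = 379



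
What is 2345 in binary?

Using repeated division by 2:
2345 ÷ 2 = 1172 remainder 1
1172 ÷ 2 = 586 remainder 0
586 ÷ 2 = 293 remainder 0
293 ÷ 2 = 146 remainder 1
146 ÷ 2 = 73 remainder 0
73 ÷ 2 = 36 remainder 1
36 ÷ 2 = 18 remainder 0
18 ÷ 2 = 9 remainder 0
9 ÷ 2 = 4 remainder 1
4 ÷ 2 = 2 remainder 0
2 ÷ 2 = 1 remainder 0
1 ÷ 2 = 0 remainder 1
Reading remainders bottom to top: 100100101001



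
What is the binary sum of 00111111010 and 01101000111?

Add column by column from the right: bit + bit + carry-in; write the sum mod 2, carry 1 when the sum is 2 or 3.
carry:  11111111100
        00111111010
+       01101000111
-------------------
       010101000001
(the carry out of the leftmost column, 0, becomes the leading bit)
Decimal check:
  00111111010 = 256 + 128 + 64 + 32 + 16 + 8 + 2 = 506
  01101000111 = 512 + 256 + 64 + 4 + 2 + 1 = 839
  506 + 839 = 1345, and 010101000001 = 1024 + 256 + 64 + 1 = 1345 ✓



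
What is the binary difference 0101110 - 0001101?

Method 1 - Direct subtraction (column by column from the right: bit − bit − borrow-in; if negative, add 2 and borrow 1 from the next column):
borrow: 0000010
        0101110
-       0001101
---------------
        0100001

Method 2 - Add two's complement:
Two's complement of 0001101: invert → 1110010, add 1 → 1110011
  0101110
+ 1110011
---------
 10100001  (end carry out of the top bit = 1)
Discarding the end carry: 0100001
Decimal check:
  0101110 = 32 + 8 + 4 + 2 = 46
  0001101 = 8 + 4 + 1 = 13
  46 - 13 = 33, and 0100001 = 32 + 1 = 33 ✓



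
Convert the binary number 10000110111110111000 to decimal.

Sum of powers of 2 for each 1-bit:
2^3 + 2^4 + 2^5 + 2^7 + 2^8 + 2^9 + 2^10 + 2^11 + 2^13 + 2^14 + 2^19
= 8 + 16 + 32 + 128 + 256 + 512 + 1024 + 2048 + 8192 + 16384 + 524288
= 552888



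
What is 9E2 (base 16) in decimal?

Expand by place value (powers of 16):
Digit values: E = 14
9E2 = 9 × 16^2 + 14 × 16^1 + 2 × 16^0
= 9 × 256 + 14 × 16 + 2 × 1
= 2304 + 224 + 2
= 2530



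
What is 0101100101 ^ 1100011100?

XOR: 1 when bits differ
  0101100101
^ 1100011100
------------
  1001111001
Decimal: 357 ^ 796 = 633



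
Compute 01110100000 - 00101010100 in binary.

Method 1 - Direct subtraction (column by column from the right: bit − bit − borrow-in; if negative, add 2 and borrow 1 from the next column):
borrow: 00010111000
        01110100000
-       00101010100
-------------------
        01001001100

Method 2 - Add two's complement:
Two's complement of 00101010100: invert → 11010101011, add 1 → 11010101100
  01110100000
+ 11010101100
-------------
 101001001100  (end carry out of the top bit = 1)
Discarding the end carry: 01001001100
Decimal check:
  01110100000 = 512 + 256 + 128 + 32 = 928
  00101010100 = 256 + 64 + 16 + 4 = 340
  928 - 340 = 588, and 01001001100 = 512 + 64 + 8 + 4 = 588 ✓



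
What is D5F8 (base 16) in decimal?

Expand by place value (powers of 16):
Digit values: D = 13, F = 15
D5F8 = 13 × 16^3 + 5 × 16^2 + 15 × 16^1 + 8 × 16^0
= 13 × 4096 + 5 × 256 + 15 × 16 + 8 × 1
= 53248 + 1280 + 240 + 8
= 54776



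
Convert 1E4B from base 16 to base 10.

Expand by place value (powers of 16):
Digit values: E = 14, B = 11
1E4B = 1 × 16^3 + 14 × 16^2 + 4 × 16^1 + 11 × 16^0
= 1 × 4096 + 14 × 256 + 4 × 16 + 11 × 1
= 4096 + 3584 + 64 + 11
= 7755



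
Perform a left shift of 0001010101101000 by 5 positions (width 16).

Original: 0001010101101000 (decimal 5480)
Shift left by 5 positions
Append 5 zeros on the right and drop the 5 high bits that overflow the 16-bit width
Result: 1010110100000000 (decimal 44288)
Equivalent: 5480 << 5 = 5480 × 2^5 = 175360, truncated to 16 bits = 44288



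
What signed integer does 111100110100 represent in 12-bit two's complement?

Binary: 111100110100
Sign bit: 1 (negative)
Invert: 000011001011
Add 1:  000011001100
Magnitude: 000011001100 = 128 + 64 + 8 + 4 = 204
Value: -204



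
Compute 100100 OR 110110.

OR: 1 when either bit is 1
  100100
| 110110
--------
  110110
Decimal: 36 | 54 = 54



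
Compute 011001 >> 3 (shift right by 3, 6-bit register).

Original: 011001 (decimal 25)
Shift right by 3 positions
Drop the 3 low bits; fill with zeros on the left
Result: 000011 (decimal 3)
Equivalent: 25 >> 3 = 25 ÷ 2^3 = 3



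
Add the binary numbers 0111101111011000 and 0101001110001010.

Add column by column from the right: bit + bit + carry-in; write the sum mod 2, carry 1 when the sum is 2 or 3.
carry:  1110011100110000
        0111101111011000
+       0101001110001010
------------------------
       01100111101100010
(the carry out of the leftmost column, 0, becomes the leading bit)
Decimal check:
  0111101111011000 = 16384 + 8192 + 4096 + 2048 + 512 + 256 + 128 + 64 + 16 + 8 = 31704
  0101001110001010 = 16384 + 4096 + 512 + 256 + 128 + 8 + 2 = 21386
  31704 + 21386 = 53090, and 01100111101100010 = 32768 + 16384 + 2048 + 1024 + 512 + 256 + 64 + 32 + 2 = 53090 ✓



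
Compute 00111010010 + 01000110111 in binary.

Add column by column from the right: bit + bit + carry-in; write the sum mod 2, carry 1 when the sum is 2 or 3.
carry:  11111101100
        00111010010
+       01000110111
-------------------
       010000001001
(the carry out of the leftmost column, 0, becomes the leading bit)
Decimal check:
  00111010010 = 256 + 128 + 64 + 16 + 2 = 466
  01000110111 = 512 + 32 + 16 + 4 + 2 + 1 = 567
  466 + 567 = 1033, and 010000001001 = 1024 + 8 + 1 = 1033 ✓



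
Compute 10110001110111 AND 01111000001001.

AND: 1 only when both bits are 1
  10110001110111
& 01111000001001
----------------
  00110000000001
Decimal: 11383 & 7689 = 3073



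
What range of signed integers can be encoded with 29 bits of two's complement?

For 29-bit two's complement:
Minimum: -2^28 = -268435456
Maximum: 2^28 - 1 = 268435455



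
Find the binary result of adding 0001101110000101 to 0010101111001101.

Add column by column from the right: bit + bit + carry-in; write the sum mod 2, carry 1 when the sum is 2 or 3.
carry:  0111011100011010
        0001101110000101
+       0010101111001101
------------------------
       00100011101010010
(the carry out of the leftmost column, 0, becomes the leading bit)
Decimal check:
  0001101110000101 = 4096 + 2048 + 512 + 256 + 128 + 4 + 1 = 7045
  0010101111001101 = 8192 + 2048 + 512 + 256 + 128 + 64 + 8 + 4 + 1 = 11213
  7045 + 11213 = 18258, and 00100011101010010 = 16384 + 1024 + 512 + 256 + 64 + 16 + 2 = 18258 ✓



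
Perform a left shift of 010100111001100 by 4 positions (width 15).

Original: 010100111001100 (decimal 10700)
Shift left by 4 positions
Append 4 zeros on the right and drop the 4 high bits that overflow the 15-bit width
Result: 001110011000000 (decimal 7360)
Equivalent: 10700 << 4 = 10700 × 2^4 = 171200, truncated to 15 bits = 7360



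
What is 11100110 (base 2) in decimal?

Sum of powers of 2 for each 1-bit:
2^1 + 2^2 + 2^5 + 2^6 + 2^7
= 2 + 4 + 32 + 64 + 128
= 230



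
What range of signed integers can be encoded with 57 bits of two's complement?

For 57-bit two's complement:
Minimum: -2^56 = -72057594037927936
Maximum: 2^56 - 1 = 72057594037927935



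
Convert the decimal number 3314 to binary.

Using repeated division by 2:
3314 ÷ 2 = 1657 remainder 0
1657 ÷ 2 = 828 remainder 1
828 ÷ 2 = 414 remainder 0
414 ÷ 2 = 207 remainder 0
207 ÷ 2 = 103 remainder 1
103 ÷ 2 = 51 remainder 1
51 ÷ 2 = 25 remainder 1
25 ÷ 2 = 12 remainder 1
12 ÷ 2 = 6 remainder 0
6 ÷ 2 = 3 remainder 0
3 ÷ 2 = 1 remainder 1
1 ÷ 2 = 0 remainder 1
Reading remainders bottom to top: 110011110010



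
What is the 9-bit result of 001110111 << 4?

Original: 001110111 (decimal 119)
Shift left by 4 positions
Append 4 zeros on the right and drop the 4 high bits that overflow the 9-bit width
Result: 101110000 (decimal 368)
Equivalent: 119 << 4 = 119 × 2^4 = 1904, truncated to 9 bits = 368



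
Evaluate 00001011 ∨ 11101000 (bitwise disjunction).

OR: 1 when either bit is 1
  00001011
| 11101000
----------
  11101011
Decimal: 11 | 232 = 235



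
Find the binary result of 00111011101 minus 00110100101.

Method 1 - Direct subtraction (column by column from the right: bit − bit − borrow-in; if negative, add 2 and borrow 1 from the next column):
borrow: 00001000000
        00111011101
-       00110100101
-------------------
        00000111000

Method 2 - Add two's complement:
Two's complement of 00110100101: invert → 11001011010, add 1 → 11001011011
  00111011101
+ 11001011011
-------------
 100000111000  (end carry out of the top bit = 1)
Discarding the end carry: 00000111000
Decimal check:
  00111011101 = 256 + 128 + 64 + 16 + 8 + 4 + 1 = 477
  00110100101 = 256 + 128 + 32 + 4 + 1 = 421
  477 - 421 = 56, and 00000111000 = 32 + 16 + 8 = 56 ✓



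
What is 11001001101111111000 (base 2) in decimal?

Sum of powers of 2 for each 1-bit:
2^3 + 2^4 + 2^5 + 2^6 + 2^7 + 2^8 + 2^9 + 2^11 + 2^12 + 2^15 + 2^18 + 2^19
= 8 + 16 + 32 + 64 + 128 + 256 + 512 + 2048 + 4096 + 32768 + 262144 + 524288
= 826360



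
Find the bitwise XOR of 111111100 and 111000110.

XOR: 1 when bits differ
  111111100
^ 111000110
-----------
  000111010
Decimal: 508 ^ 454 = 58



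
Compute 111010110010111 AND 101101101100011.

AND: 1 only when both bits are 1
  111010110010111
& 101101101100011
-----------------
  101000100000011
Decimal: 30103 & 23395 = 20739



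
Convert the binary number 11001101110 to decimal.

Sum of powers of 2 for each 1-bit:
2^1 + 2^2 + 2^3 + 2^5 + 2^6 + 2^9 + 2^10
= 2 + 4 + 8 + 32 + 64 + 512 + 1024
= 1646



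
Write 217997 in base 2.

Using repeated division by 2:
217997 ÷ 2 = 108998 remainder 1
108998 ÷ 2 = 54499 remainder 0
54499 ÷ 2 = 27249 remainder 1
27249 ÷ 2 = 13624 remainder 1
13624 ÷ 2 = 6812 remainder 0
6812 ÷ 2 = 3406 remainder 0
3406 ÷ 2 = 1703 remainder 0
1703 ÷ 2 = 851 remainder 1
851 ÷ 2 = 425 remainder 1
425 ÷ 2 = 212 remainder 1
212 ÷ 2 = 106 remainder 0
106 ÷ 2 = 53 remainder 0
53 ÷ 2 = 26 remainder 1
26 ÷ 2 = 13 remainder 0
13 ÷ 2 = 6 remainder 1
6 ÷ 2 = 3 remainder 0
3 ÷ 2 = 1 remainder 1
1 ÷ 2 = 0 remainder 1
Reading remainders bottom to top: 110101001110001101



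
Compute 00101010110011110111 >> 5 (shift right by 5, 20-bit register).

Original: 00101010110011110111 (decimal 175351)
Shift right by 5 positions
Drop the 5 low bits; fill with zeros on the left
Result: 00000001010101100111 (decimal 5479)
Equivalent: 175351 >> 5 = 175351 ÷ 2^5 = 5479



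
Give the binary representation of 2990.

Using repeated division by 2:
2990 ÷ 2 = 1495 remainder 0
1495 ÷ 2 = 747 remainder 1
747 ÷ 2 = 373 remainder 1
373 ÷ 2 = 186 remainder 1
186 ÷ 2 = 93 remainder 0
93 ÷ 2 = 46 remainder 1
46 ÷ 2 = 23 remainder 0
23 ÷ 2 = 11 remainder 1
11 ÷ 2 = 5 remainder 1
5 ÷ 2 = 2 remainder 1
2 ÷ 2 = 1 remainder 0
1 ÷ 2 = 0 remainder 1
Reading remainders bottom to top: 101110101110



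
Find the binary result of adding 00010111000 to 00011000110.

Add column by column from the right: bit + bit + carry-in; write the sum mod 2, carry 1 when the sum is 2 or 3.
carry:  00100000000
        00010111000
+       00011000110
-------------------
       000101111110
(the carry out of the leftmost column, 0, becomes the leading bit)
Decimal check:
  00010111000 = 128 + 32 + 16 + 8 = 184
  00011000110 = 128 + 64 + 4 + 2 = 198
  184 + 198 = 382, and 000101111110 = 256 + 64 + 32 + 16 + 8 + 4 + 2 = 382 ✓



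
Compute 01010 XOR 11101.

XOR: 1 when bits differ
  01010
^ 11101
-------
  10111
Decimal: 10 ^ 29 = 23



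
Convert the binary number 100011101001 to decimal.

Sum of powers of 2 for each 1-bit:
2^0 + 2^3 + 2^5 + 2^6 + 2^7 + 2^11
= 1 + 8 + 32 + 64 + 128 + 2048
= 2281



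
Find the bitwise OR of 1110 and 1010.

OR: 1 when either bit is 1
  1110
| 1010
------
  1110
Decimal: 14 | 10 = 14



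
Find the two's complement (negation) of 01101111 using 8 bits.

Original: 01101111
Step 1 - Invert all bits: 10010000
Step 2 - Add 1: 10010001
Verification: 01101111 + 10010001 = 100000000; discarding the end carry (carry out of the top bit) leaves the 8-bit value 00000000, as required for x + (-x)



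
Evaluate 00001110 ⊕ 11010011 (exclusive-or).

XOR: 1 when bits differ
  00001110
^ 11010011
----------
  11011101
Decimal: 14 ^ 211 = 221



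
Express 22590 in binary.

Using repeated division by 2:
22590 ÷ 2 = 11295 remainder 0
11295 ÷ 2 = 5647 remainder 1
5647 ÷ 2 = 2823 remainder 1
2823 ÷ 2 = 1411 remainder 1
1411 ÷ 2 = 705 remainder 1
705 ÷ 2 = 352 remainder 1
352 ÷ 2 = 176 remainder 0
176 ÷ 2 = 88 remainder 0
88 ÷ 2 = 44 remainder 0
44 ÷ 2 = 22 remainder 0
22 ÷ 2 = 11 remainder 0
11 ÷ 2 = 5 remainder 1
5 ÷ 2 = 2 remainder 1
2 ÷ 2 = 1 remainder 0
1 ÷ 2 = 0 remainder 1
Reading remainders bottom to top: 101100000111110



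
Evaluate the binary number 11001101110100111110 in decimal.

Sum of powers of 2 for each 1-bit:
2^1 + 2^2 + 2^3 + 2^4 + 2^5 + 2^8 + 2^10 + 2^11 + 2^12 + 2^14 + 2^15 + 2^18 + 2^19
= 2 + 4 + 8 + 16 + 32 + 256 + 1024 + 2048 + 4096 + 16384 + 32768 + 262144 + 524288
= 843070



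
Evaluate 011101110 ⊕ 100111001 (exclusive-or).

XOR: 1 when bits differ
  011101110
^ 100111001
-----------
  111010111
Decimal: 238 ^ 313 = 471



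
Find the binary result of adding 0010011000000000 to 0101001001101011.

Add column by column from the right: bit + bit + carry-in; write the sum mod 2, carry 1 when the sum is 2 or 3.
carry:  0000110000000000
        0010011000000000
+       0101001001101011
------------------------
       00111100001101011
(the carry out of the leftmost column, 0, becomes the leading bit)
Decimal check:
  0010011000000000 = 8192 + 1024 + 512 = 9728
  0101001001101011 = 16384 + 4096 + 512 + 64 + 32 + 8 + 2 + 1 = 21099
  9728 + 21099 = 30827, and 00111100001101011 = 16384 + 8192 + 4096 + 2048 + 64 + 32 + 8 + 2 + 1 = 30827 ✓



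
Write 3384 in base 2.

Using repeated division by 2:
3384 ÷ 2 = 1692 remainder 0
1692 ÷ 2 = 846 remainder 0
846 ÷ 2 = 423 remainder 0
423 ÷ 2 = 211 remainder 1
211 ÷ 2 = 105 remainder 1
105 ÷ 2 = 52 remainder 1
52 ÷ 2 = 26 remainder 0
26 ÷ 2 = 13 remainder 0
13 ÷ 2 = 6 remainder 1
6 ÷ 2 = 3 remainder 0
3 ÷ 2 = 1 remainder 1
1 ÷ 2 = 0 remainder 1
Reading remainders bottom to top: 110100111000



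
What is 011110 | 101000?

OR: 1 when either bit is 1
  011110
| 101000
--------
  111110
Decimal: 30 | 40 = 62



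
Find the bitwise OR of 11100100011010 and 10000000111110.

OR: 1 when either bit is 1
  11100100011010
| 10000000111110
----------------
  11100100111110
Decimal: 14618 | 8254 = 14654



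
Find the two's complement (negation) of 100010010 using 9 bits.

Original (sign bit 1, negative): 100010010
Step 1 - Invert all bits: 011101101
Step 2 - Add 1: 011101110
Verification: 100010010 + 011101110 = 1000000000; discarding the end carry (carry out of the top bit) leaves the 9-bit value 000000000, as required for x + (-x)



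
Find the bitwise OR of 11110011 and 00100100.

OR: 1 when either bit is 1
  11110011
| 00100100
----------
  11110111
Decimal: 243 | 36 = 247



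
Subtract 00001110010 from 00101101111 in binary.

Method 1 - Direct subtraction (column by column from the right: bit − bit − borrow-in; if negative, add 2 and borrow 1 from the next column):
borrow: 00111100000
        00101101111
-       00001110010
-------------------
        00011111101

Method 2 - Add two's complement:
Two's complement of 00001110010: invert → 11110001101, add 1 → 11110001110
  00101101111
+ 11110001110
-------------
 100011111101  (end carry out of the top bit = 1)
Discarding the end carry: 00011111101
Decimal check:
  00101101111 = 256 + 64 + 32 + 8 + 4 + 2 + 1 = 367
  00001110010 = 64 + 32 + 16 + 2 = 114
  367 - 114 = 253, and 00011111101 = 128 + 64 + 32 + 16 + 8 + 4 + 1 = 253 ✓



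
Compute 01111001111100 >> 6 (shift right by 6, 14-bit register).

Original: 01111001111100 (decimal 7804)
Shift right by 6 positions
Drop the 6 low bits; fill with zeros on the left
Result: 00000001111001 (decimal 121)
Equivalent: 7804 >> 6 = 7804 ÷ 2^6 = 121



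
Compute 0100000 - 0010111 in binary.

Method 1 - Direct subtraction (column by column from the right: bit − bit − borrow-in; if negative, add 2 and borrow 1 from the next column):
borrow: 0111110
        0100000
-       0010111
---------------
        0001001

Method 2 - Add two's complement:
Two's complement of 0010111: invert → 1101000, add 1 → 1101001
  0100000
+ 1101001
---------
 10001001  (end carry out of the top bit = 1)
Discarding the end carry: 0001001
Decimal check:
  0100000 = 32
  0010111 = 16 + 4 + 2 + 1 = 23
  32 - 23 = 9, and 0001001 = 8 + 1 = 9 ✓



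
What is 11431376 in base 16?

Using repeated division by 16 (digits 10–15 are A–F):
11431376 ÷ 16 = 714461 remainder 0
714461 ÷ 16 = 44653 remainder 13 (D)
44653 ÷ 16 = 2790 remainder 13 (D)
2790 ÷ 16 = 174 remainder 6
174 ÷ 16 = 10 remainder 14 (E)
10 ÷ 16 = 0 remainder 10 (A)
Reading remainders bottom to top: AE6DD0



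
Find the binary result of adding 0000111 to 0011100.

Add column by column from the right: bit + bit + carry-in; write the sum mod 2, carry 1 when the sum is 2 or 3.
carry:  0111000
        0000111
+       0011100
---------------
       00100011
(the carry out of the leftmost column, 0, becomes the leading bit)
Decimal check:
  0000111 = 4 + 2 + 1 = 7
  0011100 = 16 + 8 + 4 = 28
  7 + 28 = 35, and 00100011 = 32 + 2 + 1 = 35 ✓



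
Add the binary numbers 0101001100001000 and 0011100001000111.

Add column by column from the right: bit + bit + carry-in; write the sum mod 2, carry 1 when the sum is 2 or 3.
carry:  1110000000000000
        0101001100001000
+       0011100001000111
------------------------
       01000101101001111
(the carry out of the leftmost column, 0, becomes the leading bit)
Decimal check:
  0101001100001000 = 16384 + 4096 + 512 + 256 + 8 = 21256
  0011100001000111 = 8192 + 4096 + 2048 + 64 + 4 + 2 + 1 = 14407
  21256 + 14407 = 35663, and 01000101101001111 = 32768 + 2048 + 512 + 256 + 64 + 8 + 4 + 2 + 1 = 35663 ✓



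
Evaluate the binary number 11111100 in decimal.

Sum of powers of 2 for each 1-bit:
2^2 + 2^3 + 2^4 + 2^5 + 2^6 + 2^7
= 4 + 8 + 16 + 32 + 64 + 128
= 252



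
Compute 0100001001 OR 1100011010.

OR: 1 when either bit is 1
  0100001001
| 1100011010
------------
  1100011011
Decimal: 265 | 794 = 795



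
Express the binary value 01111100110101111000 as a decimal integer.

Sum of powers of 2 for each 1-bit:
2^3 + 2^4 + 2^5 + 2^6 + 2^8 + 2^10 + 2^11 + 2^14 + 2^15 + 2^16 + 2^17 + 2^18
= 8 + 16 + 32 + 64 + 256 + 1024 + 2048 + 16384 + 32768 + 65536 + 131072 + 262144
= 511352



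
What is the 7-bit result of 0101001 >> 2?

Original: 0101001 (decimal 41)
Shift right by 2 positions
Drop the 2 low bits; fill with zeros on the left
Result: 0001010 (decimal 10)
Equivalent: 41 >> 2 = 41 ÷ 2^2 = 10



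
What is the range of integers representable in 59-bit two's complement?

For 59-bit two's complement:
Minimum: -2^58 = -288230376151711744
Maximum: 2^58 - 1 = 288230376151711743



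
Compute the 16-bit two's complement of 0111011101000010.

Original: 0111011101000010
Step 1 - Invert all bits: 1000100010111101
Step 2 - Add 1: 1000100010111110
Verification: 0111011101000010 + 1000100010111110 = 10000000000000000; discarding the end carry (carry out of the top bit) leaves the 16-bit value 0000000000000000, as required for x + (-x)



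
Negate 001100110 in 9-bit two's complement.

Original: 001100110
Step 1 - Invert all bits: 110011001
Step 2 - Add 1: 110011010
Verification: 001100110 + 110011010 = 1000000000; discarding the end carry (carry out of the top bit) leaves the 9-bit value 000000000, as required for x + (-x)



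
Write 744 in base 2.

Using repeated division by 2:
744 ÷ 2 = 372 remainder 0
372 ÷ 2 = 186 remainder 0
186 ÷ 2 = 93 remainder 0
93 ÷ 2 = 46 remainder 1
46 ÷ 2 = 23 remainder 0
23 ÷ 2 = 11 remainder 1
11 ÷ 2 = 5 remainder 1
5 ÷ 2 = 2 remainder 1
2 ÷ 2 = 1 remainder 0
1 ÷ 2 = 0 remainder 1
Reading remainders bottom to top: 1011101000



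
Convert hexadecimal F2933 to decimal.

Expand by place value (powers of 16):
Digit values: F = 15
F2933 = 15 × 16^4 + 2 × 16^3 + 9 × 16^2 + 3 × 16^1 + 3 × 16^0
= 15 × 65536 + 2 × 4096 + 9 × 256 + 3 × 16 + 3 × 1
= 983040 + 8192 + 2304 + 48 + 3
= 993587



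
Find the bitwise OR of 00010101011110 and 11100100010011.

OR: 1 when either bit is 1
  00010101011110
| 11100100010011
----------------
  11110101011111
Decimal: 1374 | 14611 = 15711



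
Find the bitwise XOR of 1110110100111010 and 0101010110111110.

XOR: 1 when bits differ
  1110110100111010
^ 0101010110111110
------------------
  1011100010000100
Decimal: 60730 ^ 21950 = 47236



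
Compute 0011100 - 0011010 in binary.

Method 1 - Direct subtraction (column by column from the right: bit − bit − borrow-in; if negative, add 2 and borrow 1 from the next column):
borrow: 0000100
        0011100
-       0011010
---------------
        0000010

Method 2 - Add two's complement:
Two's complement of 0011010: invert → 1100101, add 1 → 1100110
  0011100
+ 1100110
---------
 10000010  (end carry out of the top bit = 1)
Discarding the end carry: 0000010
Decimal check:
  0011100 = 16 + 8 + 4 = 28
  0011010 = 16 + 8 + 2 = 26
  28 - 26 = 2, and 0000010 = 2 ✓



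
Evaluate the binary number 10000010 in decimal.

Sum of powers of 2 for each 1-bit:
2^1 + 2^7
= 2 + 128
= 130



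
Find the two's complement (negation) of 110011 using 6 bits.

Original (sign bit 1, negative): 110011
Step 1 - Invert all bits: 001100
Step 2 - Add 1: 001101
Verification: 110011 + 001101 = 1000000; discarding the end carry (carry out of the top bit) leaves the 6-bit value 000000, as required for x + (-x)



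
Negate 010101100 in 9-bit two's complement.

Original: 010101100
Step 1 - Invert all bits: 101010011
Step 2 - Add 1: 101010100
Verification: 010101100 + 101010100 = 1000000000; discarding the end carry (carry out of the top bit) leaves the 9-bit value 000000000, as required for x + (-x)



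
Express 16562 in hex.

Using repeated division by 16 (digits 10–15 are A–F):
16562 ÷ 16 = 1035 remainder 2
1035 ÷ 16 = 64 remainder 11 (B)
64 ÷ 16 = 4 remainder 0
4 ÷ 16 = 0 remainder 4
Reading remainders bottom to top: 40B2



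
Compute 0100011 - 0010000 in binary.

Method 1 - Direct subtraction (column by column from the right: bit − bit − borrow-in; if negative, add 2 and borrow 1 from the next column):
borrow: 0100000
        0100011
-       0010000
---------------
        0010011

Method 2 - Add two's complement:
Two's complement of 0010000: invert → 1101111, add 1 → 1110000
  0100011
+ 1110000
---------
 10010011  (end carry out of the top bit = 1)
Discarding the end carry: 0010011
Decimal check:
  0100011 = 32 + 2 + 1 = 35
  0010000 = 16
  35 - 16 = 19, and 0010011 = 16 + 2 + 1 = 19 ✓



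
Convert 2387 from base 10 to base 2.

Using repeated division by 2:
2387 ÷ 2 = 1193 remainder 1
1193 ÷ 2 = 596 remainder 1
596 ÷ 2 = 298 remainder 0
298 ÷ 2 = 149 remainder 0
149 ÷ 2 = 74 remainder 1
74 ÷ 2 = 37 remainder 0
37 ÷ 2 = 18 remainder 1
18 ÷ 2 = 9 remainder 0
9 ÷ 2 = 4 remainder 1
4 ÷ 2 = 2 remainder 0
2 ÷ 2 = 1 remainder 0
1 ÷ 2 = 0 remainder 1
Reading remainders bottom to top: 100101010011



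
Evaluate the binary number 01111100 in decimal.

Sum of powers of 2 for each 1-bit:
2^2 + 2^3 + 2^4 + 2^5 + 2^6
= 4 + 8 + 16 + 32 + 64
= 124



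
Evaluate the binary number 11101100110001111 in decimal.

Sum of powers of 2 for each 1-bit:
2^0 + 2^1 + 2^2 + 2^3 + 2^7 + 2^8 + 2^11 + 2^12 + 2^14 + 2^15 + 2^16
= 1 + 2 + 4 + 8 + 128 + 256 + 2048 + 4096 + 16384 + 32768 + 65536
= 121231



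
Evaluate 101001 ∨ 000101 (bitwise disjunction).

OR: 1 when either bit is 1
  101001
| 000101
--------
  101101
Decimal: 41 | 5 = 45



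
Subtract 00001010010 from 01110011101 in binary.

Method 1 - Direct subtraction (column by column from the right: bit − bit − borrow-in; if negative, add 2 and borrow 1 from the next column):
borrow: 00010000100
        01110011101
-       00001010010
-------------------
        01101001011

Method 2 - Add two's complement:
Two's complement of 00001010010: invert → 11110101101, add 1 → 11110101110
  01110011101
+ 11110101110
-------------
 101101001011  (end carry out of the top bit = 1)
Discarding the end carry: 01101001011
Decimal check:
  01110011101 = 512 + 256 + 128 + 16 + 8 + 4 + 1 = 925
  00001010010 = 64 + 16 + 2 = 82
  925 - 82 = 843, and 01101001011 = 512 + 256 + 64 + 8 + 2 + 1 = 843 ✓



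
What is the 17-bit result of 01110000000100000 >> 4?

Original: 01110000000100000 (decimal 57376)
Shift right by 4 positions
Drop the 4 low bits; fill with zeros on the left
Result: 00000111000000010 (decimal 3586)
Equivalent: 57376 >> 4 = 57376 ÷ 2^4 = 3586



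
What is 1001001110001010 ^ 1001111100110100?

XOR: 1 when bits differ
  1001001110001010
^ 1001111100110100
------------------
  0000110010111110
Decimal: 37770 ^ 40756 = 3262



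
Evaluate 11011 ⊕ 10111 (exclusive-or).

XOR: 1 when bits differ
  11011
^ 10111
-------
  01100
Decimal: 27 ^ 23 = 12



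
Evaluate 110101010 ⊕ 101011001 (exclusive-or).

XOR: 1 when bits differ
  110101010
^ 101011001
-----------
  011110011
Decimal: 426 ^ 345 = 243



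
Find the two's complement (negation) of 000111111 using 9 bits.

Original: 000111111
Step 1 - Invert all bits: 111000000
Step 2 - Add 1: 111000001
Verification: 000111111 + 111000001 = 1000000000; discarding the end carry (carry out of the top bit) leaves the 9-bit value 000000000, as required for x + (-x)



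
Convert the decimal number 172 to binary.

Using repeated division by 2:
172 ÷ 2 = 86 remainder 0
86 ÷ 2 = 43 remainder 0
43 ÷ 2 = 21 remainder 1
21 ÷ 2 = 10 remainder 1
10 ÷ 2 = 5 remainder 0
5 ÷ 2 = 2 remainder 1
2 ÷ 2 = 1 remainder 0
1 ÷ 2 = 0 remainder 1
Reading remainders bottom to top: 10101100



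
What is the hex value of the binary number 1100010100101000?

Group into 4-bit nibbles from right:
  1100 = C
  0101 = 5
  0010 = 2
  1000 = 8
Result: C528



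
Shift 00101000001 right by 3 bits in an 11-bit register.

Original: 00101000001 (decimal 321)
Shift right by 3 positions
Drop the 3 low bits; fill with zeros on the left
Result: 00000101000 (decimal 40)
Equivalent: 321 >> 3 = 321 ÷ 2^3 = 40



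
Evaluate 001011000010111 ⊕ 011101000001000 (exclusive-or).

XOR: 1 when bits differ
  001011000010111
^ 011101000001000
-----------------
  010110000011111
Decimal: 5655 ^ 14856 = 11295



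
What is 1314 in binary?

Using repeated division by 2:
1314 ÷ 2 = 657 remainder 0
657 ÷ 2 = 328 remainder 1
328 ÷ 2 = 164 remainder 0
164 ÷ 2 = 82 remainder 0
82 ÷ 2 = 41 remainder 0
41 ÷ 2 = 20 remainder 1
20 ÷ 2 = 10 remainder 0
10 ÷ 2 = 5 remainder 0
5 ÷ 2 = 2 remainder 1
2 ÷ 2 = 1 remainder 0
1 ÷ 2 = 0 remainder 1
Reading remainders bottom to top: 10100100010



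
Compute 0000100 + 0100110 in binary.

Add column by column from the right: bit + bit + carry-in; write the sum mod 2, carry 1 when the sum is 2 or 3.
carry:  0001000
        0000100
+       0100110
---------------
       00101010
(the carry out of the leftmost column, 0, becomes the leading bit)
Decimal check:
  0000100 = 4
  0100110 = 32 + 4 + 2 = 38
  4 + 38 = 42, and 00101010 = 32 + 8 + 2 = 42 ✓



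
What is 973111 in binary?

Using repeated division by 2:
973111 ÷ 2 = 486555 remainder 1
486555 ÷ 2 = 243277 remainder 1
243277 ÷ 2 = 121638 remainder 1
121638 ÷ 2 = 60819 remainder 0
60819 ÷ 2 = 30409 remainder 1
30409 ÷ 2 = 15204 remainder 1
15204 ÷ 2 = 7602 remainder 0
7602 ÷ 2 = 3801 remainder 0
3801 ÷ 2 = 1900 remainder 1
1900 ÷ 2 = 950 remainder 0
950 ÷ 2 = 475 remainder 0
475 ÷ 2 = 237 remainder 1
237 ÷ 2 = 118 remainder 1
118 ÷ 2 = 59 remainder 0
59 ÷ 2 = 29 remainder 1
29 ÷ 2 = 14 remainder 1
14 ÷ 2 = 7 remainder 0
7 ÷ 2 = 3 remainder 1
3 ÷ 2 = 1 remainder 1
1 ÷ 2 = 0 remainder 1
Reading remainders bottom to top: 11101101100100110111



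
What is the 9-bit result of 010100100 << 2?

Original: 010100100 (decimal 164)
Shift left by 2 positions
Append 2 zeros on the right and drop the 2 high bits that overflow the 9-bit width
Result: 010010000 (decimal 144)
Equivalent: 164 << 2 = 164 × 2^2 = 656, truncated to 9 bits = 144



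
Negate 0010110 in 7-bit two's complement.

Original: 0010110
Step 1 - Invert all bits: 1101001
Step 2 - Add 1: 1101010
Verification: 0010110 + 1101010 = 10000000; discarding the end carry (carry out of the top bit) leaves the 7-bit value 0000000, as required for x + (-x)



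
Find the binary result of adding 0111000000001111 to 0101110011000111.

Add column by column from the right: bit + bit + carry-in; write the sum mod 2, carry 1 when the sum is 2 or 3.
carry:  1110000000011110
        0111000000001111
+       0101110011000111
------------------------
       01100110011010110
(the carry out of the leftmost column, 0, becomes the leading bit)
Decimal check:
  0111000000001111 = 16384 + 8192 + 4096 + 8 + 4 + 2 + 1 = 28687
  0101110011000111 = 16384 + 4096 + 2048 + 1024 + 128 + 64 + 4 + 2 + 1 = 23751
  28687 + 23751 = 52438, and 01100110011010110 = 32768 + 16384 + 2048 + 1024 + 128 + 64 + 16 + 4 + 2 = 52438 ✓



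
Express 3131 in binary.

Using repeated division by 2:
3131 ÷ 2 = 1565 remainder 1
1565 ÷ 2 = 782 remainder 1
782 ÷ 2 = 391 remainder 0
391 ÷ 2 = 195 remainder 1
195 ÷ 2 = 97 remainder 1
97 ÷ 2 = 48 remainder 1
48 ÷ 2 = 24 remainder 0
24 ÷ 2 = 12 remainder 0
12 ÷ 2 = 6 remainder 0
6 ÷ 2 = 3 remainder 0
3 ÷ 2 = 1 remainder 1
1 ÷ 2 = 0 remainder 1
Reading remainders bottom to top: 110000111011



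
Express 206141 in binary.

Using repeated division by 2:
206141 ÷ 2 = 103070 remainder 1
103070 ÷ 2 = 51535 remainder 0
51535 ÷ 2 = 25767 remainder 1
25767 ÷ 2 = 12883 remainder 1
12883 ÷ 2 = 6441 remainder 1
6441 ÷ 2 = 3220 remainder 1
3220 ÷ 2 = 1610 remainder 0
1610 ÷ 2 = 805 remainder 0
805 ÷ 2 = 402 remainder 1
402 ÷ 2 = 201 remainder 0
201 ÷ 2 = 100 remainder 1
100 ÷ 2 = 50 remainder 0
50 ÷ 2 = 25 remainder 0
25 ÷ 2 = 12 remainder 1
12 ÷ 2 = 6 remainder 0
6 ÷ 2 = 3 remainder 0
3 ÷ 2 = 1 remainder 1
1 ÷ 2 = 0 remainder 1
Reading remainders bottom to top: 110010010100111101



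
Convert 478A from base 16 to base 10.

Expand by place value (powers of 16):
Digit values: A = 10
478A = 4 × 16^3 + 7 × 16^2 + 8 × 16^1 + 10 × 16^0
= 4 × 4096 + 7 × 256 + 8 × 16 + 10 × 1
= 16384 + 1792 + 128 + 10
= 18314



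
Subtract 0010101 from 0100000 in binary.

Method 1 - Direct subtraction (column by column from the right: bit − bit − borrow-in; if negative, add 2 and borrow 1 from the next column):
borrow: 0111110
        0100000
-       0010101
---------------
        0001011

Method 2 - Add two's complement:
Two's complement of 0010101: invert → 1101010, add 1 → 1101011
  0100000
+ 1101011
---------
 10001011  (end carry out of the top bit = 1)
Discarding the end carry: 0001011
Decimal check:
  0100000 = 32
  0010101 = 16 + 4 + 1 = 21
  32 - 21 = 11, and 0001011 = 8 + 2 + 1 = 11 ✓



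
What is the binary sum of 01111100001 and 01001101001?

Add column by column from the right: bit + bit + carry-in; write the sum mod 2, carry 1 when the sum is 2 or 3.
carry:  11111000010
        01111100001
+       01001101001
-------------------
       011001001010
(the carry out of the leftmost column, 0, becomes the leading bit)
Decimal check:
  01111100001 = 512 + 256 + 128 + 64 + 32 + 1 = 993
  01001101001 = 512 + 64 + 32 + 8 + 1 = 617
  993 + 617 = 1610, and 011001001010 = 1024 + 512 + 64 + 8 + 2 = 1610 ✓



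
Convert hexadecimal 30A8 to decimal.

Expand by place value (powers of 16):
Digit values: A = 10
30A8 = 3 × 16^3 + 0 × 16^2 + 10 × 16^1 + 8 × 16^0
= 3 × 4096 + 0 × 256 + 10 × 16 + 8 × 1
= 12288 + 0 + 160 + 8
= 12456



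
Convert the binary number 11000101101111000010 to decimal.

Sum of powers of 2 for each 1-bit:
2^1 + 2^6 + 2^7 + 2^8 + 2^9 + 2^11 + 2^12 + 2^14 + 2^18 + 2^19
= 2 + 64 + 128 + 256 + 512 + 2048 + 4096 + 16384 + 262144 + 524288
= 809922



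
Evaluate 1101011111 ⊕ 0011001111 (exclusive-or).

XOR: 1 when bits differ
  1101011111
^ 0011001111
------------
  1110010000
Decimal: 863 ^ 207 = 912



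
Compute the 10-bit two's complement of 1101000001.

Original (sign bit 1, negative): 1101000001
Step 1 - Invert all bits: 0010111110
Step 2 - Add 1: 0010111111
Verification: 1101000001 + 0010111111 = 10000000000; discarding the end carry (carry out of the top bit) leaves the 10-bit value 0000000000, as required for x + (-x)



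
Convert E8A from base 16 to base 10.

Expand by place value (powers of 16):
Digit values: E = 14, A = 10
E8A = 14 × 16^2 + 8 × 16^1 + 10 × 16^0
= 14 × 256 + 8 × 16 + 10 × 1
= 3584 + 128 + 10
= 3722



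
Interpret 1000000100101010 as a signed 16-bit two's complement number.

Binary: 1000000100101010
Sign bit: 1 (negative)
Invert: 0111111011010101
Add 1:  0111111011010110
Magnitude: 0111111011010110 = 16384 + 8192 + 4096 + 2048 + 1024 + 512 + 128 + 64 + 16 + 4 + 2 = 32470
Value: -32470



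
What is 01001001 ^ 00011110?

XOR: 1 when bits differ
  01001001
^ 00011110
----------
  01010111
Decimal: 73 ^ 30 = 87



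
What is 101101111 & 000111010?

AND: 1 only when both bits are 1
  101101111
& 000111010
-----------
  000101010
Decimal: 367 & 58 = 42



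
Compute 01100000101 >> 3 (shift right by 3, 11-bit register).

Original: 01100000101 (decimal 773)
Shift right by 3 positions
Drop the 3 low bits; fill with zeros on the left
Result: 00001100000 (decimal 96)
Equivalent: 773 >> 3 = 773 ÷ 2^3 = 96



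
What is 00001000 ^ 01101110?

XOR: 1 when bits differ
  00001000
^ 01101110
----------
  01100110
Decimal: 8 ^ 110 = 102



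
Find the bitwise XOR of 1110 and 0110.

XOR: 1 when bits differ
  1110
^ 0110
------
  1000
Decimal: 14 ^ 6 = 8



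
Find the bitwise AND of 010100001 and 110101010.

AND: 1 only when both bits are 1
  010100001
& 110101010
-----------
  010100000
Decimal: 161 & 426 = 160

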